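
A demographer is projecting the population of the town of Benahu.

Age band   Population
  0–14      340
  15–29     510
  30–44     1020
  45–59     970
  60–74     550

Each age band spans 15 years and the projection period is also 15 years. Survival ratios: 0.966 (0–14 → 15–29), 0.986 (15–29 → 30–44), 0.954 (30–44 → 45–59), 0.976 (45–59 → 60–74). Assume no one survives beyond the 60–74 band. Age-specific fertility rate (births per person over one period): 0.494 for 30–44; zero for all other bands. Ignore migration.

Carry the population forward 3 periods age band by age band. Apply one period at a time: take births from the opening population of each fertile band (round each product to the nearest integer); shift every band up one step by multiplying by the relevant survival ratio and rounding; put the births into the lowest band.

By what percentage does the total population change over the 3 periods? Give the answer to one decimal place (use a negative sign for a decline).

-51.2

Call the groups 1 to 5, youngest first.
After projecting period 1:
Births: 1020 * 0.494 = 504
Group 2: 340 * 0.966 = 328
Group 3: 510 * 0.986 = 503
Group 4: 1020 * 0.954 = 973
Group 5: 970 * 0.976 = 947
End of period: [504, 328, 503, 973, 947]
After projecting period 2:
Births: 503 * 0.494 = 248
Group 2: 504 * 0.966 = 487
Group 3: 328 * 0.986 = 323
Group 4: 503 * 0.954 = 480
Group 5: 973 * 0.976 = 950
End of period: [248, 487, 323, 480, 950]
After projecting period 3:
Births: 323 * 0.494 = 160
Group 2: 248 * 0.966 = 240
Group 3: 487 * 0.986 = 480
Group 4: 323 * 0.954 = 308
Group 5: 480 * 0.976 = 468
End of period: [160, 240, 480, 308, 468]
Total: 3390 → 1656; change = -1734; percentage change = -51.2%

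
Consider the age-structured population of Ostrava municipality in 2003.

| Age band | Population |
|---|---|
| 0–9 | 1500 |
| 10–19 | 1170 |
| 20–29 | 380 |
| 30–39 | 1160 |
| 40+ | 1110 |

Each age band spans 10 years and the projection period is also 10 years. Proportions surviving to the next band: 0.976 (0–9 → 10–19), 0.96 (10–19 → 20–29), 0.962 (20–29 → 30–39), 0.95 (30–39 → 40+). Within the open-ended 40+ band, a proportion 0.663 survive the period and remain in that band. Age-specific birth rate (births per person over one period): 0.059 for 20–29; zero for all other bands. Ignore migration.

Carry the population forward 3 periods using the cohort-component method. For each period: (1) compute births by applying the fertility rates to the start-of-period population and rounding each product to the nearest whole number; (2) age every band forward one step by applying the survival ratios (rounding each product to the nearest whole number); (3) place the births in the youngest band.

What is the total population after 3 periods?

3584

Call the groups 1 to 5, youngest first.
After projecting period 1:
Births: 380 × 0.059 = 22
Group 2: 1500 × 0.976 = 1464
Group 3: 1170 × 0.96 = 1123
Group 4: 380 × 0.962 = 366
Group 5: 1160 × 0.95 + 1110 × 0.663 = 1102 + 736 = 1838
End of period: [22, 1464, 1123, 366, 1838]
After projecting period 2:
Births: 1123 × 0.059 = 66
Group 2: 22 × 0.976 = 21
Group 3: 1464 × 0.96 = 1405
Group 4: 1123 × 0.962 = 1080
Group 5: 366 × 0.95 + 1838 × 0.663 = 348 + 1219 = 1567
End of period: [66, 21, 1405, 1080, 1567]
After projecting period 3:
Births: 1405 × 0.059 = 83
Group 2: 66 × 0.976 = 64
Group 3: 21 × 0.96 = 20
Group 4: 1405 × 0.962 = 1352
Group 5: 1080 × 0.95 + 1567 × 0.663 = 1026 + 1039 = 2065
End of period: [83, 64, 20, 1352, 2065]
Total after period 3: 83 + 64 + 20 + 1352 + 2065 = 3584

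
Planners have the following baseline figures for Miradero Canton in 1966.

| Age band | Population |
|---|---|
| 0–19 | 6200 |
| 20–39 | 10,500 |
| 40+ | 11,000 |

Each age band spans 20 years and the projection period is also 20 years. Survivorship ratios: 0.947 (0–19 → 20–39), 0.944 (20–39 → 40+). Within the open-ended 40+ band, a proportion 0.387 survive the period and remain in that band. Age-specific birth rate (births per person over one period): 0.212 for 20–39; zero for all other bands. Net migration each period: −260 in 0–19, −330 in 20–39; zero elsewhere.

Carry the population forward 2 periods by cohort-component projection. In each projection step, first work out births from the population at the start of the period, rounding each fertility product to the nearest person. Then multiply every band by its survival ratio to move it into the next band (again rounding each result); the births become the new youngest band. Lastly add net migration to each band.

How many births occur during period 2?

1175

— Period 1 —
Births: 10500 × 0.212 = 2226
20–39: 6200 × 0.947 = 5871
40+: 10500 × 0.944 + 11000 × 0.387 = 9912 + 4257 = 14169
Net migration: 0–19 − 260 → 1966; 20–39 − 330 → 5541
→ [1966, 5541, 14169]
— Period 2 —
Births: 5541 × 0.212 = 1175
20–39: 1966 × 0.947 = 1862
40+: 5541 × 0.944 + 14169 × 0.387 = 5231 + 5483 = 10714
Net migration: 0–19 − 260 → 915; 20–39 − 330 → 1532
→ [915, 1532, 10714]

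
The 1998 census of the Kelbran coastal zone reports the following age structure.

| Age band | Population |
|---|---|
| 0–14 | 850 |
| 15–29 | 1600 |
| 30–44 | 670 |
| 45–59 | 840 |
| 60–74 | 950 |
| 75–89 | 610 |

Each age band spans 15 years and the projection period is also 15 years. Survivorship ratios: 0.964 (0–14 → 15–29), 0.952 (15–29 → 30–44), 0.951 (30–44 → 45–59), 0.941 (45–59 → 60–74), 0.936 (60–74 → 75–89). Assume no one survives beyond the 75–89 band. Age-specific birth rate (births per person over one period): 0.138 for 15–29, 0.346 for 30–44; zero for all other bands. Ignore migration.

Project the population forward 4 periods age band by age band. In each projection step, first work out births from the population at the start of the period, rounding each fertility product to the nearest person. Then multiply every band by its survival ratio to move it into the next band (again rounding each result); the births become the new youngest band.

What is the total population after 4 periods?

3504

After projecting period 1:
Births: 1600 × 0.138 = 221, 670 × 0.346 = 232 → total 453
15–29: 850 × 0.964 = 819
30–44: 1600 × 0.952 = 1523
45–59: 670 × 0.951 = 637
60–74: 840 × 0.941 = 790
75–89: 950 × 0.936 = 889
End of period: [453, 819, 1523, 637, 790, 889]
After projecting period 2:
Births: 819 × 0.138 = 113, 1523 × 0.346 = 527 → total 640
15–29: 453 × 0.964 = 437
30–44: 819 × 0.952 = 780
45–59: 1523 × 0.951 = 1448
60–74: 637 × 0.941 = 599
75–89: 790 × 0.936 = 739
End of period: [640, 437, 780, 1448, 599, 739]
After projecting period 3:
Births: 437 × 0.138 = 60, 780 × 0.346 = 270 → total 330
15–29: 640 × 0.964 = 617
30–44: 437 × 0.952 = 416
45–59: 780 × 0.951 = 742
60–74: 1448 × 0.941 = 1363
75–89: 599 × 0.936 = 561
End of period: [330, 617, 416, 742, 1363, 561]
After projecting period 4:
Births: 617 × 0.138 = 85, 416 × 0.346 = 144 → total 229
15–29: 330 × 0.964 = 318
30–44: 617 × 0.952 = 587
45–59: 416 × 0.951 = 396
60–74: 742 × 0.941 = 698
75–89: 1363 × 0.936 = 1276
End of period: [229, 318, 587, 396, 698, 1276]
Total after period 4: 229 + 318 + 587 + 396 + 698 + 1276 = 3504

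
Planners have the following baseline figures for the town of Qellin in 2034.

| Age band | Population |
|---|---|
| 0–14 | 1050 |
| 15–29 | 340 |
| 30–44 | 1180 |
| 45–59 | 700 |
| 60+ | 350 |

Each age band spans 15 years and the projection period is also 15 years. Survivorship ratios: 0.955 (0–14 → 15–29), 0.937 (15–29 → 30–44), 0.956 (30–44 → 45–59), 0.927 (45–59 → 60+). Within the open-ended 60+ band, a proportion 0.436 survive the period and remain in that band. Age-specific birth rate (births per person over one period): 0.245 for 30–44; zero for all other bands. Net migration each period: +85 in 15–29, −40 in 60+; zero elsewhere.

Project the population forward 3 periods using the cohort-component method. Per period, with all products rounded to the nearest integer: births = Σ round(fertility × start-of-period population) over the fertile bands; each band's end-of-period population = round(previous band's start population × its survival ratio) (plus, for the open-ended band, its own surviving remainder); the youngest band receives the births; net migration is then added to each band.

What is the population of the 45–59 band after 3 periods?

974

Call the groups 1 to 5, youngest first.
After projecting period 1:
Births: 1180 * 0.245 = 289
Group 2: 1050 * 0.955 = 1003
Group 3: 340 * 0.937 = 319
Group 4: 1180 * 0.956 = 1128
Group 5: 700 * 0.927 + 350 * 0.436 = 649 + 153 = 802
Net migration: Group 2 + 85 → 1088; Group 5 − 40 → 762
End of period: [289, 1088, 319, 1128, 762]
After projecting period 2:
Births: 319 * 0.245 = 78
Group 2: 289 * 0.955 = 276
Group 3: 1088 * 0.937 = 1019
Group 4: 319 * 0.956 = 305
Group 5: 1128 * 0.927 + 762 * 0.436 = 1046 + 332 = 1378
Net migration: Group 2 + 85 → 361; Group 5 − 40 → 1338
End of period: [78, 361, 1019, 305, 1338]
After projecting period 3:
Births: 1019 * 0.245 = 250
Group 2: 78 * 0.955 = 74
Group 3: 361 * 0.937 = 338
Group 4: 1019 * 0.956 = 974
Group 5: 305 * 0.927 + 1338 * 0.436 = 283 + 583 = 866
Net migration: Group 2 + 85 → 159; Group 5 − 40 → 826
End of period: [250, 159, 338, 974, 826]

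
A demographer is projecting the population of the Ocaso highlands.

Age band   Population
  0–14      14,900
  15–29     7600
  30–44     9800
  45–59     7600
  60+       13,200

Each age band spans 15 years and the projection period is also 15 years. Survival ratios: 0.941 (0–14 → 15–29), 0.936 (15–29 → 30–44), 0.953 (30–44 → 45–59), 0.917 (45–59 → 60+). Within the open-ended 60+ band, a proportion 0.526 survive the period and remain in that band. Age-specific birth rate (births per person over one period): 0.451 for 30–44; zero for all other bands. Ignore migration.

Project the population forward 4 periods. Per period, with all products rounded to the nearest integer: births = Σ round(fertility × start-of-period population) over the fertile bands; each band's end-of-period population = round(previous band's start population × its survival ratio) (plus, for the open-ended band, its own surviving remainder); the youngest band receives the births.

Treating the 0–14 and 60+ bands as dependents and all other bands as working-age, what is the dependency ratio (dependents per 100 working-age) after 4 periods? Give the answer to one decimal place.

172.6

Call the bands 1 to 5, youngest first.
[period 1]
Births: 9800 × 0.451 = 4420
Band 2: 14900 × 0.941 = 14021
Band 3: 7600 × 0.936 = 7114
Band 4: 9800 × 0.953 = 9339
Band 5: 7600 × 0.917 + 13200 × 0.526 = 6969 + 6943 = 13912
Population now: 0–14=4420, 15–29=14021, 30–44=7114, 45–59=9339, 60+=13912
[period 2]
Births: 7114 × 0.451 = 3208
Band 2: 4420 × 0.941 = 4159
Band 3: 14021 × 0.936 = 13124
Band 4: 7114 × 0.953 = 6780
Band 5: 9339 × 0.917 + 13912 × 0.526 = 8564 + 7318 = 15882
Population now: 0–14=3208, 15–29=4159, 30–44=13124, 45–59=6780, 60+=15882
[period 3]
Births: 13124 × 0.451 = 5919
Band 2: 3208 × 0.941 = 3019
Band 3: 4159 × 0.936 = 3893
Band 4: 13124 × 0.953 = 12507
Band 5: 6780 × 0.917 + 15882 × 0.526 = 6217 + 8354 = 14571
Population now: 0–14=5919, 15–29=3019, 30–44=3893, 45–59=12507, 60+=14571
[period 4]
Births: 3893 × 0.451 = 1756
Band 2: 5919 × 0.941 = 5570
Band 3: 3019 × 0.936 = 2826
Band 4: 3893 × 0.953 = 3710
Band 5: 12507 × 0.917 + 14571 × 0.526 = 11469 + 7664 = 19133
Population now: 0–14=1756, 15–29=5570, 30–44=2826, 45–59=3710, 60+=19133
Dependents (band 0–14 + band 60+) = 1756 + 19133 = 20889; working-age = 12106; ratio = 20889/12106 × 100 = 172.6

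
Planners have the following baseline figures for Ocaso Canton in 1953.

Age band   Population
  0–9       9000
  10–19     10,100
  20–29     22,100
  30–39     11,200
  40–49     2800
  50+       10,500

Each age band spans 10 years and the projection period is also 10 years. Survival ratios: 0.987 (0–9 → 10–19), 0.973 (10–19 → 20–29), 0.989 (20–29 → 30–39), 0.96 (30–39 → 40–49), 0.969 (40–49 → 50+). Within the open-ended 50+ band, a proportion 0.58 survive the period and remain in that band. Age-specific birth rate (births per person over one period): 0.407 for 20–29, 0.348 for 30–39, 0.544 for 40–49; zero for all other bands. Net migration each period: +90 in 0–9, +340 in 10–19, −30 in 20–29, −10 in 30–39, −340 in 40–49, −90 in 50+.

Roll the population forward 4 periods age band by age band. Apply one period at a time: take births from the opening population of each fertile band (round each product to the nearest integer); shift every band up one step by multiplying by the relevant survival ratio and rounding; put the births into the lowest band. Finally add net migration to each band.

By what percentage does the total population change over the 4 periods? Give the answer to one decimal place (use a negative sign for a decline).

Let group 1 be 0–9 through group 6 = 50+.
— Period 1 —
Births: 22100 × 0.407 = 8995 ; 11200 × 0.348 = 3898 ; 2800 × 0.544 = 1523 ⇒ total 14416
Group 2: 9000 × 0.987 = 8883
Group 3: 10100 × 0.973 = 9827
Group 4: 22100 × 0.989 = 21857
Group 5: 11200 × 0.96 = 10752
Group 6: 2800 × 0.969 + 10500 × 0.58 = 2713 + 6090 = 8803
Net migration: Group 1 + 90 → 14506; Group 2 + 340 → 9223; Group 3 − 30 → 9797; Group 4 − 10 → 21847; Group 5 − 340 → 10412; Group 6 − 90 → 8713
Population now: 0–9=14506, 10–19=9223, 20–29=9797, 30–39=21847, 40–49=10412, 50+=8713
— Period 2 —
Births: 9797 × 0.407 = 3987 ; 21847 × 0.348 = 7603 ; 10412 × 0.544 = 5664 ⇒ total 17254
Group 2: 14506 × 0.987 = 14317
Group 3: 9223 × 0.973 = 8974
Group 4: 9797 × 0.989 = 9689
Group 5: 21847 × 0.96 = 20973
Group 6: 10412 × 0.969 + 8713 × 0.58 = 10089 + 5054 = 15143
Net migration: Group 1 + 90 → 17344; Group 2 + 340 → 14657; Group 3 − 30 → 8944; Group 4 − 10 → 9679; Group 5 − 340 → 20633; Group 6 − 90 → 15053
Population now: 0–9=17344, 10–19=14657, 20–29=8944, 30–39=9679, 40–49=20633, 50+=15053
— Period 3 —
Births: 8944 × 0.407 = 3640 ; 9679 × 0.348 = 3368 ; 20633 × 0.544 = 11224 ⇒ total 18232
Group 2: 17344 × 0.987 = 17119
Group 3: 14657 × 0.973 = 14261
Group 4: 8944 × 0.989 = 8846
Group 5: 9679 × 0.96 = 9292
Group 6: 20633 × 0.969 + 15053 × 0.58 = 19993 + 8731 = 28724
Net migration: Group 1 + 90 → 18322; Group 2 + 340 → 17459; Group 3 − 30 → 14231; Group 4 − 10 → 8836; Group 5 − 340 → 8952; Group 6 − 90 → 28634
Population now: 0–9=18322, 10–19=17459, 20–29=14231, 30–39=8836, 40–49=8952, 50+=28634
— Period 4 —
Births: 14231 × 0.407 = 5792 ; 8836 × 0.348 = 3075 ; 8952 × 0.544 = 4870 ⇒ total 13737
Group 2: 18322 × 0.987 = 18084
Group 3: 17459 × 0.973 = 16988
Group 4: 14231 × 0.989 = 14074
Group 5: 8836 × 0.96 = 8483
Group 6: 8952 × 0.969 + 28634 × 0.58 = 8674 + 16608 = 25282
Net migration: Group 1 + 90 → 13827; Group 2 + 340 → 18424; Group 3 − 30 → 16958; Group 4 − 10 → 14064; Group 5 − 340 → 8143; Group 6 − 90 → 25192
Population now: 0–9=13827, 10–19=18424, 20–29=16958, 30–39=14064, 40–49=8143, 50+=25192
Total: 65700 → 96608; change = 30908; percentage change = 47.0%

47.0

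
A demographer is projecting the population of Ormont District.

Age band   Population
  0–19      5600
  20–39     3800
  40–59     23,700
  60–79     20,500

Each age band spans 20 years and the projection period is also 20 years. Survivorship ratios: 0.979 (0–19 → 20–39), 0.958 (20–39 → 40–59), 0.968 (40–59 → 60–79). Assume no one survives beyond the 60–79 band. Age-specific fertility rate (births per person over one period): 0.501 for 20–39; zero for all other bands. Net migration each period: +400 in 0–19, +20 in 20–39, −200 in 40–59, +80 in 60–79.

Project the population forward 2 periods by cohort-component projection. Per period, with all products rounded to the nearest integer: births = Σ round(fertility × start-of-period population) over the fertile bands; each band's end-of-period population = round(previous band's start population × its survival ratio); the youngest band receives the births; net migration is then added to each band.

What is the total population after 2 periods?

Period 1.
Births: 3800 * 0.501 = 1904
20–39: 5600 * 0.979 = 5482
40–59: 3800 * 0.958 = 3640
60–79: 23700 * 0.968 = 22942
Net migration: 0–19 + 400 → 2304; 20–39 + 20 → 5502; 40–59 − 200 → 3440; 60–79 + 80 → 23022
End of period: [2304, 5502, 3440, 23022]
Period 2.
Births: 5502 * 0.501 = 2757
20–39: 2304 * 0.979 = 2256
40–59: 5502 * 0.958 = 5271
60–79: 3440 * 0.968 = 3330
Net migration: 0–19 + 400 → 3157; 20–39 + 20 → 2276; 40–59 − 200 → 5071; 60–79 + 80 → 3410
End of period: [3157, 2276, 5071, 3410]
Total after period 2: 3157 + 2276 + 5071 + 3410 = 13914

13914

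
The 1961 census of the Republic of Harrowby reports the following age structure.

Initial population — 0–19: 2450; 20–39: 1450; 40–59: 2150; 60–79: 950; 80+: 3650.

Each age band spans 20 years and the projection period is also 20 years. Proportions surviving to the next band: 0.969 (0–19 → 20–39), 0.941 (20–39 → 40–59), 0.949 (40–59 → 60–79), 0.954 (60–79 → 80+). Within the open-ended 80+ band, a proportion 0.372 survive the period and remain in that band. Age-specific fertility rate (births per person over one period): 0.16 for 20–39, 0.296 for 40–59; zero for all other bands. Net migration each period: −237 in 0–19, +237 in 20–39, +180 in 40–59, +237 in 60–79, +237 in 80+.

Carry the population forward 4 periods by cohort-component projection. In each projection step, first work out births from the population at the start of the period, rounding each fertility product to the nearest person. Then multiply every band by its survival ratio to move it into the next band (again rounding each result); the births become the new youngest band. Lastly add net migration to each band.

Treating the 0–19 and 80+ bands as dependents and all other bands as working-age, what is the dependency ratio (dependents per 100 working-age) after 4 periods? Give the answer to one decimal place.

After projecting period 1:
Births: 1450 × 0.16 = 232  |  2150 × 0.296 = 636 → total 868
20–39: 2450 × 0.969 = 2374
40–59: 1450 × 0.941 = 1364
60–79: 2150 × 0.949 = 2040
80+: 950 × 0.954 + 3650 × 0.372 = 906 + 1358 = 2264
Net migration: 0–19 − 237 → 631; 20–39 + 237 → 2611; 40–59 + 180 → 1544; 60–79 + 237 → 2277; 80+ + 237 → 2501
End of period: [631, 2611, 1544, 2277, 2501]
After projecting period 2:
Births: 2611 × 0.16 = 418  |  1544 × 0.296 = 457 → total 875
20–39: 631 × 0.969 = 611
40–59: 2611 × 0.941 = 2457
60–79: 1544 × 0.949 = 1465
80+: 2277 × 0.954 + 2501 × 0.372 = 2172 + 930 = 3102
Net migration: 0–19 − 237 → 638; 20–39 + 237 → 848; 40–59 + 180 → 2637; 60–79 + 237 → 1702; 80+ + 237 → 3339
End of period: [638, 848, 2637, 1702, 3339]
After projecting period 3:
Births: 848 × 0.16 = 136  |  2637 × 0.296 = 781 → total 917
20–39: 638 × 0.969 = 618
40–59: 848 × 0.941 = 798
60–79: 2637 × 0.949 = 2503
80+: 1702 × 0.954 + 3339 × 0.372 = 1624 + 1242 = 2866
Net migration: 0–19 − 237 → 680; 20–39 + 237 → 855; 40–59 + 180 → 978; 60–79 + 237 → 2740; 80+ + 237 → 3103
End of period: [680, 855, 978, 2740, 3103]
After projecting period 4:
Births: 855 × 0.16 = 137  |  978 × 0.296 = 289 → total 426
20–39: 680 × 0.969 = 659
40–59: 855 × 0.941 = 805
60–79: 978 × 0.949 = 928
80+: 2740 × 0.954 + 3103 × 0.372 = 2614 + 1154 = 3768
Net migration: 0–19 − 237 → 189; 20–39 + 237 → 896; 40–59 + 180 → 985; 60–79 + 237 → 1165; 80+ + 237 → 4005
End of period: [189, 896, 985, 1165, 4005]
Dependents (band 0–19 + band 80+) = 189 + 4005 = 4194; working-age = 3046; ratio = 4194/3046 × 100 = 137.7

137.7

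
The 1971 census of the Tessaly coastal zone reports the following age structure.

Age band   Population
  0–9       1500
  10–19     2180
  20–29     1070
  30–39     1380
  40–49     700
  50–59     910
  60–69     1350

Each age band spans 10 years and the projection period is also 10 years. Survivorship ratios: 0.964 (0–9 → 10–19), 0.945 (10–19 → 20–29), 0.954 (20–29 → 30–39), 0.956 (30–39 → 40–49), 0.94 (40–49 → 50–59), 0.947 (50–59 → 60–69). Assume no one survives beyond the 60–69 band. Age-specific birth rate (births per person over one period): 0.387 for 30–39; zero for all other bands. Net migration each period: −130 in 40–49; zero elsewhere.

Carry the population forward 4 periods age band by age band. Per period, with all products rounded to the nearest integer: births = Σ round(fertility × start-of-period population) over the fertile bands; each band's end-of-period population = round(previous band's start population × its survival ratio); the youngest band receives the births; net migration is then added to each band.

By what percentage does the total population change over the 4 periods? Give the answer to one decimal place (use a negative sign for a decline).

-38.7

[period 1]
Births: 1380 × 0.387 = 534
10–19: 1500 × 0.964 = 1446
20–29: 2180 × 0.945 = 2060
30–39: 1070 × 0.954 = 1021
40–49: 1380 × 0.956 = 1319
50–59: 700 × 0.94 = 658
60–69: 910 × 0.947 = 862
Net migration: 40–49 − 130 → 1189
Giving 534 / 1446 / 2060 / 1021 / 1189 / 658 / 862.
[period 2]
Births: 1021 × 0.387 = 395
10–19: 534 × 0.964 = 515
20–29: 1446 × 0.945 = 1366
30–39: 2060 × 0.954 = 1965
40–49: 1021 × 0.956 = 976
50–59: 1189 × 0.94 = 1118
60–69: 658 × 0.947 = 623
Net migration: 40–49 − 130 → 846
Giving 395 / 515 / 1366 / 1965 / 846 / 1118 / 623.
[period 3]
Births: 1965 × 0.387 = 760
10–19: 395 × 0.964 = 381
20–29: 515 × 0.945 = 487
30–39: 1366 × 0.954 = 1303
40–49: 1965 × 0.956 = 1879
50–59: 846 × 0.94 = 795
60–69: 1118 × 0.947 = 1059
Net migration: 40–49 − 130 → 1749
Giving 760 / 381 / 487 / 1303 / 1749 / 795 / 1059.
[period 4]
Births: 1303 × 0.387 = 504
10–19: 760 × 0.964 = 733
20–29: 381 × 0.945 = 360
30–39: 487 × 0.954 = 465
40–49: 1303 × 0.956 = 1246
50–59: 1749 × 0.94 = 1644
60–69: 795 × 0.947 = 753
Net migration: 40–49 − 130 → 1116
Giving 504 / 733 / 360 / 465 / 1116 / 1644 / 753.
Total: 9090 → 5575; change = -3515; percentage change = -38.7%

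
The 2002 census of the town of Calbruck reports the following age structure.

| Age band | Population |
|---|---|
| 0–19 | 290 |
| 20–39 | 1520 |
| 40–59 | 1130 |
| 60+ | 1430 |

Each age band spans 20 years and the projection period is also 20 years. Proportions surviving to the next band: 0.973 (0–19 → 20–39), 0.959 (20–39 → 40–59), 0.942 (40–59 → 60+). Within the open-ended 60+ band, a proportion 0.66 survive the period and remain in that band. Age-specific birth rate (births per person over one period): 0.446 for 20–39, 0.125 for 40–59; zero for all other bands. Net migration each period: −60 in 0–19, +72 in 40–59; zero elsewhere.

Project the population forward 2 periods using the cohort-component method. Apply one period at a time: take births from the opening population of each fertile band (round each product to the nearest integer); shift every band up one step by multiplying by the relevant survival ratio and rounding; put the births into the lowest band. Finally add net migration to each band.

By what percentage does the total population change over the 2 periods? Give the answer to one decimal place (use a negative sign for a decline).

Numbering the groups 1..4 from youngest to oldest:
After projecting period 1:
Births: 1520 * 0.446 = 678 ; 1130 * 0.125 = 141 — total 819
Group 2: 290 * 0.973 = 282
Group 3: 1520 * 0.959 = 1458
Group 4: 1130 * 0.942 + 1430 * 0.66 = 1064 + 944 = 2008
Net migration: Group 1 − 60 → 759; Group 3 + 72 → 1530
End of period: [759, 282, 1530, 2008]
After projecting period 2:
Births: 282 * 0.446 = 126 ; 1530 * 0.125 = 191 — total 317
Group 2: 759 * 0.973 = 739
Group 3: 282 * 0.959 = 270
Group 4: 1530 * 0.942 + 2008 * 0.66 = 1441 + 1325 = 2766
Net migration: Group 1 − 60 → 257; Group 3 + 72 → 342
End of period: [257, 739, 342, 2766]
Total: 4370 → 4104; change = -266; percentage change = -6.1%

-6.1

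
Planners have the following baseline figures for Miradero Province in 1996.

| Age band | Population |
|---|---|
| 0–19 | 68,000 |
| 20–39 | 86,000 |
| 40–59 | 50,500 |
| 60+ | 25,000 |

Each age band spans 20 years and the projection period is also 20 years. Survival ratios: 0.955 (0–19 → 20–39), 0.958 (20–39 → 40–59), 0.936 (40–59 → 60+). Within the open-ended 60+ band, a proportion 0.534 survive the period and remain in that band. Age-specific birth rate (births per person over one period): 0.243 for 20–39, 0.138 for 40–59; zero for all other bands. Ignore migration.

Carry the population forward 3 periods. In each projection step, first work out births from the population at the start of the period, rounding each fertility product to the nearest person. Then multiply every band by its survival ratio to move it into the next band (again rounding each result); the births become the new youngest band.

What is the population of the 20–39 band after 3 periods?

25928

Period 1.
Births: 86000 × 0.243 = 20898  |  50500 × 0.138 = 6969 ⇒ total 27867
20–39: 68000 × 0.955 = 64940
40–59: 86000 × 0.958 = 82388
60+: 50500 × 0.936 + 25000 × 0.534 = 47268 + 13350 = 60618
Giving 27867 / 64940 / 82388 / 60618.
Period 2.
Births: 64940 × 0.243 = 15780  |  82388 × 0.138 = 11370 ⇒ total 27150
20–39: 27867 × 0.955 = 26613
40–59: 64940 × 0.958 = 62213
60+: 82388 × 0.936 + 60618 × 0.534 = 77115 + 32370 = 109485
Giving 27150 / 26613 / 62213 / 109485.
Period 3.
Births: 26613 × 0.243 = 6467  |  62213 × 0.138 = 8585 ⇒ total 15052
20–39: 27150 × 0.955 = 25928
40–59: 26613 × 0.958 = 25495
60+: 62213 × 0.936 + 109485 × 0.534 = 58231 + 58465 = 116696
Giving 15052 / 25928 / 25495 / 116696.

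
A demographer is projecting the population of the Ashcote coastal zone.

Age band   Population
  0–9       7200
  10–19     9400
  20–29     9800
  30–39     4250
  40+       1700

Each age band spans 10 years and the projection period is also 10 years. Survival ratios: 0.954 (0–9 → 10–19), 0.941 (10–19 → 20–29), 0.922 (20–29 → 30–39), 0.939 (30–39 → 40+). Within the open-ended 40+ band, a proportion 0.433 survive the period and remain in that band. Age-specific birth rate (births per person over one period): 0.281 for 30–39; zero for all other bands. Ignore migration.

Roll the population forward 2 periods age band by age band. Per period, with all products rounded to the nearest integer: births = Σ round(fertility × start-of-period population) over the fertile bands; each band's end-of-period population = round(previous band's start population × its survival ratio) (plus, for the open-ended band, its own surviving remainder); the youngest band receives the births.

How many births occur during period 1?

Call the bands 1 to 5, youngest first.
After projecting period 1:
Births: 4250 × 0.281 = 1194
Band 2: 7200 × 0.954 = 6869
Band 3: 9400 × 0.941 = 8845
Band 4: 9800 × 0.922 = 9036
Band 5: 4250 × 0.939 + 1700 × 0.433 = 3991 + 736 = 4727
Giving 1194 / 6869 / 8845 / 9036 / 4727.

1194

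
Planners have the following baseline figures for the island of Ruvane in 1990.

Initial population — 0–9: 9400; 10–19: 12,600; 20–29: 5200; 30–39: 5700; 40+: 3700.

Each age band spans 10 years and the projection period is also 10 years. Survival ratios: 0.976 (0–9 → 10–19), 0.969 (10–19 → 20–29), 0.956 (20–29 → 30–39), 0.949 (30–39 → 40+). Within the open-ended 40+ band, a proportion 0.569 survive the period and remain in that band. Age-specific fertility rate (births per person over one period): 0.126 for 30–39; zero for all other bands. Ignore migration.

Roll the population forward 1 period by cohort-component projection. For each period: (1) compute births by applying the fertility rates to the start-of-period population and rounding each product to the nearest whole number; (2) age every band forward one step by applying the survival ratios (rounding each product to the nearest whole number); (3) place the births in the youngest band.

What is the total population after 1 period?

34586

[period 1]
Births: 5700 × 0.126 = 718
10–19: 9400 × 0.976 = 9174
20–29: 12600 × 0.969 = 12209
30–39: 5200 × 0.956 = 4971
40+: 5700 × 0.949 + 3700 × 0.569 = 5409 + 2105 = 7514
Giving 718 / 9174 / 12209 / 4971 / 7514.
Total after period 1: 718 + 9174 + 12209 + 4971 + 7514 = 34586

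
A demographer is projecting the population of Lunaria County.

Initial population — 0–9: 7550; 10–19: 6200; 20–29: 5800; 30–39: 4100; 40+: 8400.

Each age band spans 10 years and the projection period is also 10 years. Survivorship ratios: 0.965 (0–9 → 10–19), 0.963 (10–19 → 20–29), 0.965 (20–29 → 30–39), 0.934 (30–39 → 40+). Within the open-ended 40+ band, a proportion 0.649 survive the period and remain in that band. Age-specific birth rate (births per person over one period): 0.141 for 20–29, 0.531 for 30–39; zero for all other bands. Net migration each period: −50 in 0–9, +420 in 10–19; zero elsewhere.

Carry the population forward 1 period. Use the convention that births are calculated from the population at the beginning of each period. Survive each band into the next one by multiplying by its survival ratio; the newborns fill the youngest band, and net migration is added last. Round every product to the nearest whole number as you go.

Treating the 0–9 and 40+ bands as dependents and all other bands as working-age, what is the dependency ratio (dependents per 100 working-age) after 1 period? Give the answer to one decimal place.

Period 1.
Births: 5800 * 0.141 = 818, 4100 * 0.531 = 2177 — total 2995
10–19: 7550 * 0.965 = 7286
20–29: 6200 * 0.963 = 5971
30–39: 5800 * 0.965 = 5597
40+: 4100 * 0.934 + 8400 * 0.649 = 3829 + 5452 = 9281
Net migration: 0–9 − 50 → 2945; 10–19 + 420 → 7706
→ [2945, 7706, 5971, 5597, 9281]
Dependents (band 0–9 + band 40+) = 2945 + 9281 = 12226; working-age = 19274; ratio = 12226/19274 × 100 = 63.4

63.4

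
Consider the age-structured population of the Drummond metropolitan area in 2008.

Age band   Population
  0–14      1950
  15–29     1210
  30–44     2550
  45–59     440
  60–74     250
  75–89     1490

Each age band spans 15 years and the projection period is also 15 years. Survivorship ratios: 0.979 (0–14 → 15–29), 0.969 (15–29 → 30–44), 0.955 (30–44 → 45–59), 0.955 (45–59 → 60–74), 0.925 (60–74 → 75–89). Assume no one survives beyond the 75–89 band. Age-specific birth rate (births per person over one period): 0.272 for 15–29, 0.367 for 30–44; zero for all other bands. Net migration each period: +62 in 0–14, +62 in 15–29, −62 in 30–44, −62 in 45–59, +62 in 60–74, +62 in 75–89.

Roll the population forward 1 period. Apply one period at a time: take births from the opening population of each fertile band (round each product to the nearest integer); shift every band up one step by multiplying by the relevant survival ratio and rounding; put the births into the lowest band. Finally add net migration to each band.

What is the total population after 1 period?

— Period 1 —
Births: 1210 * 0.272 = 329, 2550 * 0.367 = 936 — total 1265
15–29: 1950 * 0.979 = 1909
30–44: 1210 * 0.969 = 1172
45–59: 2550 * 0.955 = 2435
60–74: 440 * 0.955 = 420
75–89: 250 * 0.925 = 231
Net migration: 0–14 + 62 → 1327; 15–29 + 62 → 1971; 30–44 − 62 → 1110; 45–59 − 62 → 2373; 60–74 + 62 → 482; 75–89 + 62 → 293
End of period: [1327, 1971, 1110, 2373, 482, 293]
Total after period 1: 1327 + 1971 + 1110 + 2373 + 482 + 293 = 7556

7556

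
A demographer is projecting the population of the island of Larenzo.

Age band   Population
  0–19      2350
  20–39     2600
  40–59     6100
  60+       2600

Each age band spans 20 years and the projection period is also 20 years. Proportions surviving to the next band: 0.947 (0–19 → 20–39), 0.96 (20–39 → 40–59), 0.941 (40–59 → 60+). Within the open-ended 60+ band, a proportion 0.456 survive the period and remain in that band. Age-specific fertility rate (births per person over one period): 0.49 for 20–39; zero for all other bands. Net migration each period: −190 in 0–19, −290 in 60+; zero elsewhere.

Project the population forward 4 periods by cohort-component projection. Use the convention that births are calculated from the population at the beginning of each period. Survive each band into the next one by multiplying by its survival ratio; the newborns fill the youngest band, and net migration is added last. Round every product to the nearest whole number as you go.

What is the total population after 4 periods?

3821

(Groups numbered youngest = 1 to oldest = 4.)
After projecting period 1:
Births: 2600 × 0.49 = 1274
Group 2: 2350 × 0.947 = 2225
Group 3: 2600 × 0.96 = 2496
Group 4: 6100 × 0.941 + 2600 × 0.456 = 5740 + 1186 = 6926
Net migration: Group 1 − 190 → 1084; Group 4 − 290 → 6636
Giving 1084 / 2225 / 2496 / 6636.
After projecting period 2:
Births: 2225 × 0.49 = 1090
Group 2: 1084 × 0.947 = 1027
Group 3: 2225 × 0.96 = 2136
Group 4: 2496 × 0.941 + 6636 × 0.456 = 2349 + 3026 = 5375
Net migration: Group 1 − 190 → 900; Group 4 − 290 → 5085
Giving 900 / 1027 / 2136 / 5085.
After projecting period 3:
Births: 1027 × 0.49 = 503
Group 2: 900 × 0.947 = 852
Group 3: 1027 × 0.96 = 986
Group 4: 2136 × 0.941 + 5085 × 0.456 = 2010 + 2319 = 4329
Net migration: Group 1 − 190 → 313; Group 4 − 290 → 4039
Giving 313 / 852 / 986 / 4039.
After projecting period 4:
Births: 852 × 0.49 = 417
Group 2: 313 × 0.947 = 296
Group 3: 852 × 0.96 = 818
Group 4: 986 × 0.941 + 4039 × 0.456 = 928 + 1842 = 2770
Net migration: Group 1 − 190 → 227; Group 4 − 290 → 2480
Giving 227 / 296 / 818 / 2480.
Total after period 4: 227 + 296 + 818 + 2480 = 3821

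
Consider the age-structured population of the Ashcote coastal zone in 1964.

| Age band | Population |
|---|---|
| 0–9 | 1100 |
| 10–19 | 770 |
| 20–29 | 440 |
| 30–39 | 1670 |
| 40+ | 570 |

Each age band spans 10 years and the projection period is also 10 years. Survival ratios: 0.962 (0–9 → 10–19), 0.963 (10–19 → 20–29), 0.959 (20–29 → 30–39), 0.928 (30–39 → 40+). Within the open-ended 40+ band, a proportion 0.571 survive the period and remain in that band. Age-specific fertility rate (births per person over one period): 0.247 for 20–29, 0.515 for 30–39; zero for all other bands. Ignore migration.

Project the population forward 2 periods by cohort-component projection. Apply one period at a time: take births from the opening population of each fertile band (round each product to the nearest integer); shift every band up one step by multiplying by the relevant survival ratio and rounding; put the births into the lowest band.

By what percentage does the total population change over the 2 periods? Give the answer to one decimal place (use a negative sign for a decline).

-0.5

Let band 1 be 0–9 through band 5 = 40+.
Period 1.
Births: 440 × 0.247 = 109  |  1670 × 0.515 = 860 → 969
Band 2: 1100 × 0.962 = 1058
Band 3: 770 × 0.963 = 742
Band 4: 440 × 0.959 = 422
Band 5: 1670 × 0.928 + 570 × 0.571 = 1550 + 325 = 1875
→ [969, 1058, 742, 422, 1875]
Period 2.
Births: 742 × 0.247 = 183  |  422 × 0.515 = 217 → 400
Band 2: 969 × 0.962 = 932
Band 3: 1058 × 0.963 = 1019
Band 4: 742 × 0.959 = 712
Band 5: 422 × 0.928 + 1875 × 0.571 = 392 + 1071 = 1463
→ [400, 932, 1019, 712, 1463]
Total: 4550 → 4526; change = -24; percentage change = -0.5%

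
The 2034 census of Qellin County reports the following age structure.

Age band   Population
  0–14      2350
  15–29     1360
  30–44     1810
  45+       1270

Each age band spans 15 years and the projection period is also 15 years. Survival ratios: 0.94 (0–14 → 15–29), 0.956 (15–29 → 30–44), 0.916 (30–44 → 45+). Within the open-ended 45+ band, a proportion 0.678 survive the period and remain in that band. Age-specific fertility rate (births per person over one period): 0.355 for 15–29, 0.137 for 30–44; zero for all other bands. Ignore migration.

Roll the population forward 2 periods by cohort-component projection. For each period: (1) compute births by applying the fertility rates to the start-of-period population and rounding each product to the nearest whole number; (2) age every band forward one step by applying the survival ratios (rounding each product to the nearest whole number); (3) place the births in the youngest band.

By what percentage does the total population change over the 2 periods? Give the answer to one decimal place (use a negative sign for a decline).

(Bands numbered youngest = 1 to oldest = 4.)
[period 1]
Births: 1360 × 0.355 = 483  |  1810 × 0.137 = 248 → 731
Band 2: 2350 × 0.94 = 2209
Band 3: 1360 × 0.956 = 1300
Band 4: 1810 × 0.916 + 1270 × 0.678 = 1658 + 861 = 2519
Giving 731 / 2209 / 1300 / 2519.
[period 2]
Births: 2209 × 0.355 = 784  |  1300 × 0.137 = 178 → 962
Band 2: 731 × 0.94 = 687
Band 3: 2209 × 0.956 = 2112
Band 4: 1300 × 0.916 + 2519 × 0.678 = 1191 + 1708 = 2899
Giving 962 / 687 / 2112 / 2899.
Total: 6790 → 6660; change = -130; percentage change = -1.9%

-1.9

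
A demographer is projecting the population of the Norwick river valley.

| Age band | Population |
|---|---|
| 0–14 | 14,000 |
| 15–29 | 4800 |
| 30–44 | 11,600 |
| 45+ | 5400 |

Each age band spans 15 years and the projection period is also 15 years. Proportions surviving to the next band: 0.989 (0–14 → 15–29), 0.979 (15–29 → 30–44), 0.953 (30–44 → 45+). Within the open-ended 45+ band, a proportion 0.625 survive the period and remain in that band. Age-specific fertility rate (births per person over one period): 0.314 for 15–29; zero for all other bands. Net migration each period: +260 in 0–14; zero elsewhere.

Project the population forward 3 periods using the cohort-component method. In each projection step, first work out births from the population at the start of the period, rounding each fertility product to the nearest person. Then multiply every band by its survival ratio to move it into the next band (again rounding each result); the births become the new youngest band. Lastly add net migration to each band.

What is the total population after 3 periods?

Let group 1 be 0–14 through group 4 = 45+.
Period 1.
Births: 4800 × 0.314 = 1507
Group 2: 14000 × 0.989 = 13846
Group 3: 4800 × 0.979 = 4699
Group 4: 11600 × 0.953 + 5400 × 0.625 = 11055 + 3375 = 14430
Net migration: Group 1 + 260 → 1767
→ [1767, 13846, 4699, 14430]
Period 2.
Births: 13846 × 0.314 = 4348
Group 2: 1767 × 0.989 = 1748
Group 3: 13846 × 0.979 = 13555
Group 4: 4699 × 0.953 + 14430 × 0.625 = 4478 + 9019 = 13497
Net migration: Group 1 + 260 → 4608
→ [4608, 1748, 13555, 13497]
Period 3.
Births: 1748 × 0.314 = 549
Group 2: 4608 × 0.989 = 4557
Group 3: 1748 × 0.979 = 1711
Group 4: 13555 × 0.953 + 13497 × 0.625 = 12918 + 8436 = 21354
Net migration: Group 1 + 260 → 809
→ [809, 4557, 1711, 21354]
Total after period 3: 809 + 4557 + 1711 + 21354 = 28431

28431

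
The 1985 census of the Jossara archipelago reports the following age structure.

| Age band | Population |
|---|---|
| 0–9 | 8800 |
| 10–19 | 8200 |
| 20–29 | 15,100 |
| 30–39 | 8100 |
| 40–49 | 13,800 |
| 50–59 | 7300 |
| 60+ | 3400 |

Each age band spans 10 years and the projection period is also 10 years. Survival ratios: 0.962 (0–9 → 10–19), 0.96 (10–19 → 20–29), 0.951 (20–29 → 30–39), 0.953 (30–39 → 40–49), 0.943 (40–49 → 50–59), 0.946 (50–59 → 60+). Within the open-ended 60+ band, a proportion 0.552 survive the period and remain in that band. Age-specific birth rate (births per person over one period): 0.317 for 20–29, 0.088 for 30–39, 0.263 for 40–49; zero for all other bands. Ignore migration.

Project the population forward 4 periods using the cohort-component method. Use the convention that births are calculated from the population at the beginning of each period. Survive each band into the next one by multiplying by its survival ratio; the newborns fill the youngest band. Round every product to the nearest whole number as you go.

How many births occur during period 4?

5229

[period 1]
Births: 15100 * 0.317 = 4787, 8100 * 0.088 = 713, 13800 * 0.263 = 3629 — total 9129
10–19: 8800 * 0.962 = 8466
20–29: 8200 * 0.96 = 7872
30–39: 15100 * 0.951 = 14360
40–49: 8100 * 0.953 = 7719
50–59: 13800 * 0.943 = 13013
60+: 7300 * 0.946 + 3400 * 0.552 = 6906 + 1877 = 8783
Population now: 0–9=9129, 10–19=8466, 20–29=7872, 30–39=14360, 40–49=7719, 50–59=13013, 60+=8783
[period 2]
Births: 7872 * 0.317 = 2495, 14360 * 0.088 = 1264, 7719 * 0.263 = 2030 — total 5789
10–19: 9129 * 0.962 = 8782
20–29: 8466 * 0.96 = 8127
30–39: 7872 * 0.951 = 7486
40–49: 14360 * 0.953 = 13685
50–59: 7719 * 0.943 = 7279
60+: 13013 * 0.946 + 8783 * 0.552 = 12310 + 4848 = 17158
Population now: 0–9=5789, 10–19=8782, 20–29=8127, 30–39=7486, 40–49=13685, 50–59=7279, 60+=17158
[period 3]
Births: 8127 * 0.317 = 2576, 7486 * 0.088 = 659, 13685 * 0.263 = 3599 — total 6834
10–19: 5789 * 0.962 = 5569
20–29: 8782 * 0.96 = 8431
30–39: 8127 * 0.951 = 7729
40–49: 7486 * 0.953 = 7134
50–59: 13685 * 0.943 = 12905
60+: 7279 * 0.946 + 17158 * 0.552 = 6886 + 9471 = 16357
Population now: 0–9=6834, 10–19=5569, 20–29=8431, 30–39=7729, 40–49=7134, 50–59=12905, 60+=16357
[period 4]
Births: 8431 * 0.317 = 2673, 7729 * 0.088 = 680, 7134 * 0.263 = 1876 — total 5229
10–19: 6834 * 0.962 = 6574
20–29: 5569 * 0.96 = 5346
30–39: 8431 * 0.951 = 8018
40–49: 7729 * 0.953 = 7366
50–59: 7134 * 0.943 = 6727
60+: 12905 * 0.946 + 16357 * 0.552 = 12208 + 9029 = 21237
Population now: 0–9=5229, 10–19=6574, 20–29=5346, 30–39=8018, 40–49=7366, 50–59=6727, 60+=21237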